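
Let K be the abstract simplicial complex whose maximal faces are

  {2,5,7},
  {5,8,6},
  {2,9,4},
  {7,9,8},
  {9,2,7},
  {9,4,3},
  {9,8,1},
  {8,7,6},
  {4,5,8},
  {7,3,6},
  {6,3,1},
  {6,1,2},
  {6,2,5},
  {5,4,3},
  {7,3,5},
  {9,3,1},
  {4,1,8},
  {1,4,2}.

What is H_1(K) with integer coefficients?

K has 9 vertices, 27 edges, 18 triangles.
rank ∂_1 = 8, rank ∂_2 = 18 ⇒ b_1 = 27 − 8 − 18 = 1; ∂_2 has invariant factor(s) [2] giving torsion. So H_1 = Z ⊕ Z/2.

H_1 ≅ Z ⊕ Z/2.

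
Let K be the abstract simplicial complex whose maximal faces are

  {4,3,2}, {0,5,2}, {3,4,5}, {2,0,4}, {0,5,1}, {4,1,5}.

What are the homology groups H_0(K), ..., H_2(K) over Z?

H_0 ≅ Z,  H_1 ≅ Z,  H_2 = 0.

We work with the vertex ordering 0 < 1 < 2 < 3 < 4 < 5. The simplices of K, each written with vertices in increasing order, are:

  0-simplices (6): [0], [1], [2], [3], [4], [5]
  1-simplices (12): [0,1], [0,2], [0,4], [0,5], [1,4], [1,5], [2,3], [2,4], [2,5], [3,4], [3,5], [4,5]
  2-simplices (6): [0,1,5], [0,2,4], [0,2,5], [1,4,5], [2,3,4], [3,4,5]

so the chain groups are C_0 ≅ Z^6, C_1 ≅ Z^12, C_2 ≅ Z^6.

Boundary ∂_1: C_1 → C_0 is given by ∂[p,q] = [q] − [p].
This gives a 6×12 integer matrix of rank 5; reducing to Smith normal form yields diagonal entries (1,1,1,1,1).

The boundary map ∂_2: C_2 → C_1 maps a triangle to the signed sum of its edges. For instance
  ∂[0,1,5] = [1,5] − [0,5] + [0,1],
  ∂[3,4,5] = [4,5] − [3,5] + [3,4].
The 12×6 boundary matrix has rank 6 and Smith normal form diag(1,1,1,1,1,1).

Now H_k = ker ∂_k / im ∂_{k+1}, so:

  H_0: rank C_0 − rank ∂_1 = 6 − 5 = 1, and the invariant factors of ∂_1 are all 1, so H_0 ≅ Z.
  H_1: rank ker ∂_1 − rank ∂_2 = (12 − 5) − 6 = 1, and the invariant factors of ∂_2 are all 1, so H_1 ≅ Z.
  H_2: rank ker ∂_2 − rank ∂_3 = (6 − 6) − 0 = 0, and there is no ∂_3, so H_2 ≅ 0.

(K is a triangulation of the cylinder S^1 x I.)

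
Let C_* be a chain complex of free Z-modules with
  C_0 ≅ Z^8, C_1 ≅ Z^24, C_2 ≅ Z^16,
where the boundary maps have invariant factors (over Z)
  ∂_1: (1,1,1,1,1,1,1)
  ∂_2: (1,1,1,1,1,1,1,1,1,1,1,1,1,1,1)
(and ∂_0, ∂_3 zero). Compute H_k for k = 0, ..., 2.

H_0: b_0 = 8 − 0 − 7 = 1; torsion from ∂_1 factors > 1: none. So H_0 ≅ Z.
H_1: b_1 = 24 − 7 − 15 = 2; torsion from ∂_2 factors > 1: none. So H_1 ≅ Z^2.
H_2: b_2 = 16 − 15 − 0 = 1; torsion from ∂_3 factors > 1: none. So H_2 ≅ Z.

H_0 ≅ Z,  H_1 ≅ Z^2,  H_2 ≅ Z.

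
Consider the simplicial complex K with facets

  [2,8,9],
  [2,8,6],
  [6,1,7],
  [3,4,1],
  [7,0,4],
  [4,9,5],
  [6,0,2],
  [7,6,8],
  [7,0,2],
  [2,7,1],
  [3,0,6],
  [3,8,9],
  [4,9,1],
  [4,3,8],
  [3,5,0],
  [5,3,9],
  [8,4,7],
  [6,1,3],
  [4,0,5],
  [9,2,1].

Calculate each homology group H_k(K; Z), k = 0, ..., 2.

Take the total order 0 < 1 < 2 < 3 < 4 < 5 < 6 < 7 < 8 < 9 on the vertex set. Then K (dimension 2) consists of the simplices:

  0-simplices (10): [0], [1], [2], [3], [4], [5], [6], [7], [8], [9]
  1-simplices (30): (30 of them)
  2-simplices (20): (20 of them)

Hence C_0 ≅ Z^10, C_1 ≅ Z^30, C_2 ≅ Z^20.

∂_1: C_1 → C_0 is given by ∂[p,q] = [q] − [p]. For instance
  ∂[3,8] = [8] − [3].
The resulting 10×30 matrix has rank 9, and its Smith normal form has invariant factors (1,1,1,1,1,1,1,1,1).

The boundary map ∂_2: C_2 → C_1 sends each 2-simplex [p,q,r] to [q,r] − [p,r] + [p,q]. For instance
  ∂[0,2,7] = [2,7] − [0,7] + [0,2],
  ∂[1,2,9] = [2,9] − [1,9] + [1,2].
As a 30×20 matrix over Z this has rank 20, with invariant factors (1,1,1,1,1,1,1,1,1,1,1,1,1,1,1,1,1,1,1,2).

Now H_k = ker ∂_k / im ∂_{k+1}, so:

  H_0: rank C_0 − rank ∂_1 = 10 − 9 = 1, and the invariant factors of ∂_1 are all 1, so H_0 ≅ Z.
  H_1: rank ker ∂_1 − rank ∂_2 = (30 − 9) − 20 = 1, and ∂_2 has invariant factor 2 > 1, so H_1 ≅ Z ⊕ Z/2.
  H_2: rank ker ∂_2 − rank ∂_3 = (20 − 20) − 0 = 0, and there is no ∂_3, so H_2 ≅ 0.

H_0 ≅ Z,  H_1 ≅ Z ⊕ Z/2,  H_2 = 0.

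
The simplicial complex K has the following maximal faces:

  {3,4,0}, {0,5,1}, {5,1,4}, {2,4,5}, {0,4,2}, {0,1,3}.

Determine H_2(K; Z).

H_2 = 0.

Take the total order 0 < 1 < 2 < 3 < 4 < 5 on the vertex set. Then K (dimension 2) consists of the simplices:

  0-simplices (6): [0], [1], [2], [3], [4], [5]
  1-simplices (12): [0,1], [0,2], [0,3], [0,4], [0,5], [1,3], [1,4], [1,5], [2,4], [2,5], [3,4], [4,5]
  2-simplices (6): [0,1,3], [0,1,5], [0,2,4], [0,3,4], [1,4,5], [2,4,5]

Hence C_0 ≅ Z^6, C_1 ≅ Z^12, C_2 ≅ Z^6.

The boundary map ∂_1: C_1 → C_0 maps an edge to its endpoints' difference, ∂[p,q] = q − p.
The resulting 6×12 matrix has rank 5, and its Smith normal form has invariant factors (1,1,1,1,1).

∂_2: C_2 → C_1 acts by ∂[p,q,r] = [q,r] − [p,r] + [p,q]. For instance
  ∂[0,1,3] = [1,3] − [0,3] + [0,1],
  ∂[0,2,4] = [2,4] − [0,4] + [0,2].
The resulting 12×6 matrix has rank 6, and its Smith normal form has invariant factors (1,1,1,1,1,1).

Now H_k = ker ∂_k / im ∂_{k+1}, so:

  H_2: rank ker ∂_2 − rank ∂_3 = (6 − 6) − 0 = 0, and there is no ∂_3, so H_2 = 0.

(K is a triangulation of the cylinder S^1 x I.)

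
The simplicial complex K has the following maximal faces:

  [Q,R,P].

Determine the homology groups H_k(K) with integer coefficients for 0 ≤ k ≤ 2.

Fix the vertex order P < Q < R and write every simplex with vertices in increasing order. Then dim K = 2 and the simplices of K are:

  0-simplices (3): P, Q, R
  1-simplices (3): PQ, PR, QR
  2-simplices (1): PQR

so the chain groups are C_0 ≅ Z^3, C_1 ≅ Z^3, C_2 ≅ Z^1.

Boundary ∂_1: C_1 → C_0 maps an edge to its endpoints' difference, ∂[p,q] = q − p.
The resulting 3×3 matrix has rank 2, and its Smith normal form has invariant factors (1,1).

The boundary map ∂_2: C_2 → C_1 maps a triangle to the signed sum of its edges. For instance
  ∂PQR = QR − PR + PQ.
The resulting 3×1 matrix has rank 1, and its Smith normal form has invariant factors (1).

Computing H_k = (kernel of ∂_k) / (image of ∂_{k+1}):

  H_0: rank C_0 − rank ∂_1 = 3 − 2 = 1, and the invariant factors of ∂_1 are all 1, so H_0 ≅ Z.
  H_1: rank ker ∂_1 − rank ∂_2 = (3 − 2) − 1 = 0, and the invariant factors of ∂_2 are all 1, so H_1 ≅ 0.
  H_2: rank ker ∂_2 − rank ∂_3 = (1 − 1) − 0 = 0, and there is no ∂_3, so H_2 ≅ 0.

As a check, the Euler characteristic is 3 − 3 + 1 = 1, which agrees with 1 − 0 + 0 = 1.

H_0 = Z,  H_1 = 0,  H_2 = 0.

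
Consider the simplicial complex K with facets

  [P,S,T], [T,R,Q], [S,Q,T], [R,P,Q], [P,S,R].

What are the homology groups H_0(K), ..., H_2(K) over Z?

H_0 = Z,  H_1 = Z,  H_2 = 0.

Order the vertices as P < Q < R < S < T. Listing each simplex with vertices in this order, K has dimension 2 with simplices:

  0-simplices (5): P, Q, R, S, T
  1-simplices (10): PQ, PR, PS, PT, QR, QS, QT, RS, RT, ST
  2-simplices (5): PQR, PRS, PST, QRT, QST

giving chain groups C_0 ≅ Z^5, C_1 ≅ Z^10, C_2 ≅ Z^5.

∂_1: C_1 → C_0 sends each edge [p,q] (with p < q) to q − p.
The 5×10 boundary matrix has rank 4 and Smith normal form diag(1,1,1,1).

Boundary ∂_2: C_2 → C_1 sends each 2-simplex [p,q,r] to [q,r] − [p,r] + [p,q]. For instance
  ∂QST = ST − QT + QS,
  ∂PRS = RS − PS + PR.
The resulting 10×5 matrix has rank 5, and its Smith normal form has invariant factors (1,1,1,1,1).

Now H_k = ker ∂_k / im ∂_{k+1}, so:

  H_0: rank C_0 − rank ∂_1 = 5 − 4 = 1, and the invariant factors of ∂_1 are all 1, so H_0 = Z.
  H_1: rank ker ∂_1 − rank ∂_2 = (10 − 4) − 5 = 1, and the invariant factors of ∂_2 are all 1, so H_1 = Z.
  H_2: rank ker ∂_2 − rank ∂_3 = (5 − 5) − 0 = 0, and there is no ∂_3, so H_2 = 0.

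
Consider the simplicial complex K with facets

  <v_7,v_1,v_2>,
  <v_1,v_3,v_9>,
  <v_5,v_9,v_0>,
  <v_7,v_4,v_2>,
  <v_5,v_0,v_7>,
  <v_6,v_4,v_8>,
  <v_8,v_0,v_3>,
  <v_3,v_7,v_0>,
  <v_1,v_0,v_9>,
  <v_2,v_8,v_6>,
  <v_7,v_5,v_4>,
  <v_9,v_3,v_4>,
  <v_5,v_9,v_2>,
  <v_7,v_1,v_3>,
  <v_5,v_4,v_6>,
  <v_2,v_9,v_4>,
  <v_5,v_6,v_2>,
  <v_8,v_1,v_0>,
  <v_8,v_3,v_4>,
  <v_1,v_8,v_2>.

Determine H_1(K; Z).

H_1 ≅ Z ⊕ Z/2.

Order the vertices as v_0 < v_1 < v_2 < v_3 < v_4 < v_5 < v_6 < v_7 < v_8 < v_9. Listing each simplex with vertices in this order, K has dimension 2 with simplices:

  0-simplices (10): [v_0], [v_1], [v_2], [v_3], [v_4], [v_5], [v_6], [v_7], [v_8], [v_9]
  1-simplices (30): (30 of them)
  2-simplices (20): (20 of them)

so the chain groups are C_0 ≅ Z^10, C_1 ≅ Z^30, C_2 ≅ Z^20.

The boundary map ∂_1: C_1 → C_0 is given by ∂[p,q] = [q] − [p]. For instance
  ∂[v_4,v_9] = [v_9] − [v_4].
The resulting 10×30 matrix has rank 9, and its Smith normal form has invariant factors (1,1,1,1,1,1,1,1,1).

Boundary ∂_2: C_2 → C_1 acts by ∂[p,q,r] = [q,r] − [p,r] + [p,q]. For instance
  ∂[v_1,v_2,v_8] = [v_2,v_8] − [v_1,v_8] + [v_1,v_2],
  ∂[v_2,v_5,v_6] = [v_5,v_6] − [v_2,v_6] + [v_2,v_5].
The resulting 30×20 matrix has rank 20, and its Smith normal form has invariant factors (1,1,1,1,1,1,1,1,1,1,1,1,1,1,1,1,1,1,1,2).

Computing H_k = (kernel of ∂_k) / (image of ∂_{k+1}):

  H_1: rank ker ∂_1 − rank ∂_2 = (30 − 9) − 20 = 1, and ∂_2 has invariant factor 2 > 1, so H_1 = Z ⊕ Z/2.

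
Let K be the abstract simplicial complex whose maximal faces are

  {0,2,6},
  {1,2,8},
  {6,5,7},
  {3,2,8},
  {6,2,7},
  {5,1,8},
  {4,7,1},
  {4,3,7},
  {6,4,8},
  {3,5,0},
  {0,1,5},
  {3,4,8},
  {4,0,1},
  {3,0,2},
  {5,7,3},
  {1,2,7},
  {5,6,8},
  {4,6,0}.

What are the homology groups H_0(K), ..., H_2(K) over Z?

H_0 ≅ Z,  H_1 ≅ Z^2,  H_2 ≅ Z.

We work with the vertex ordering 0 < 1 < 2 < 3 < 4 < 5 < 6 < 7 < 8. The simplices of K, each written with vertices in increasing order, are:

  0-simplices (9): [0], [1], [2], [3], [4], [5], [6], [7], [8]
  1-simplices (27): (27 of them)
  2-simplices (18): [0,1,4], [0,1,5], [0,2,3], [0,2,6], [0,3,5], [0,4,6], [1,2,7], [1,2,8], [1,4,7], [1,5,8], [2,3,8], [2,6,7], [3,4,7], [3,4,8], [3,5,7], [4,6,8], [5,6,7], [5,6,8]

so the chain groups are C_0 ≅ Z^9, C_1 ≅ Z^27, C_2 ≅ Z^18.

∂_1: C_1 → C_0 is given by ∂[p,q] = [q] − [p]. For instance
  ∂[0,1] = [1] − [0].
This gives a 9×27 integer matrix of rank 8; reducing to Smith normal form yields diagonal entries (1,1,1,1,1,1,1,1).

The boundary map ∂_2: C_2 → C_1 maps a triangle to the signed sum of its edges. For instance
  ∂[1,2,8] = [2,8] − [1,8] + [1,2],
  ∂[0,3,5] = [3,5] − [0,5] + [0,3].
The 27×18 boundary matrix has rank 17 and Smith normal form diag(1,1,1,1,1,1,1,1,1,1,1,1,1,1,1,1,1).

Computing H_k = (kernel of ∂_k) / (image of ∂_{k+1}):

  H_0: rank C_0 − rank ∂_1 = 9 − 8 = 1, and the invariant factors of ∂_1 are all 1, so H_0 ≅ Z.
  H_1: rank ker ∂_1 − rank ∂_2 = (27 − 8) − 17 = 2, and the invariant factors of ∂_2 are all 1, so H_1 ≅ Z^2.
  H_2: rank ker ∂_2 − rank ∂_3 = (18 − 17) − 0 = 1, and there is no ∂_3, so H_2 ≅ Z.

(K is a triangulation of the torus T^2.)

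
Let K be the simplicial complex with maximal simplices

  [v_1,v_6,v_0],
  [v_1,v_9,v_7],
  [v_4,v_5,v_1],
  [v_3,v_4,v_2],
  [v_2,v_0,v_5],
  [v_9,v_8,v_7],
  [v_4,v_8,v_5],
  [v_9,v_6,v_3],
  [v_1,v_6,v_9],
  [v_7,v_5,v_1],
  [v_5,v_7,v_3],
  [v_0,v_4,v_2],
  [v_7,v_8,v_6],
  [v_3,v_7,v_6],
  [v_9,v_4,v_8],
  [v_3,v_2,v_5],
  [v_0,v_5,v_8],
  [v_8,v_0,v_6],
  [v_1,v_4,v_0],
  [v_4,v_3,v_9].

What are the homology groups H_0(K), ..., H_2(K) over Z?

H_0 ≅ Z,  H_1 ≅ Z ⊕ Z/2Z,  H_2 = 0.

Fix the vertex order v_0 < v_1 < v_2 < v_3 < v_4 < v_5 < v_6 < v_7 < v_8 < v_9 and write every simplex with vertices in increasing order. Then dim K = 2 and the simplices of K are:

  0-simplices (10): [v_0], [v_1], [v_2], [v_3], [v_4], [v_5], [v_6], [v_7], [v_8], [v_9]
  1-simplices (30): (30 of them)
  2-simplices (20): (20 of them)

so the chain groups are C_0 ≅ Z^10, C_1 ≅ Z^30, C_2 ≅ Z^20.

∂_1: C_1 → C_0 is given by ∂[p,q] = [q] − [p].
This gives a 10×30 integer matrix of rank 9; reducing to Smith normal form yields diagonal entries (1,1,1,1,1,1,1,1,1).

The boundary map ∂_2: C_2 → C_1 sends each 2-simplex [p,q,r] to [q,r] − [p,r] + [p,q]. For instance
  ∂[v_2,v_3,v_4] = [v_3,v_4] − [v_2,v_4] + [v_2,v_3],
  ∂[v_2,v_3,v_5] = [v_3,v_5] − [v_2,v_5] + [v_2,v_3].
As a 30×20 matrix over Z this has rank 20, with invariant factors (1,1,1,1,1,1,1,1,1,1,1,1,1,1,1,1,1,1,1,2).

Reading off H_k = ker ∂_k / im ∂_{k+1}:

  H_0: rank C_0 − rank ∂_1 = 10 − 9 = 1, and the invariant factors of ∂_1 are all 1, so H_0 = Z.
  H_1: rank ker ∂_1 − rank ∂_2 = (30 − 9) − 20 = 1, and ∂_2 has invariant factor 2 > 1, so H_1 = Z ⊕ Z/2Z.
  H_2: rank ker ∂_2 − rank ∂_3 = (20 − 20) − 0 = 0, and there is no ∂_3, so H_2 = 0.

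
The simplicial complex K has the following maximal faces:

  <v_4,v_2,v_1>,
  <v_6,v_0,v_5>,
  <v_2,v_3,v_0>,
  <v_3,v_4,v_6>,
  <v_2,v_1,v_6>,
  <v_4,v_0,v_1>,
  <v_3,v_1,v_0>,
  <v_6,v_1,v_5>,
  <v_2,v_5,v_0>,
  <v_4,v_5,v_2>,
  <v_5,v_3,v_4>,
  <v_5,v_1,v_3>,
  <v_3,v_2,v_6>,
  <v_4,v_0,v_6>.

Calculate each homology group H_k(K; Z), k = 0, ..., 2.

K has 7 vertices, 21 edges, 14 triangles.
rank ∂_0 = 0, rank ∂_1 = 6 ⇒ b_0 = 7 − 0 − 6 = 1; all invariant factors of ∂_1 are 1 so no torsion. So H_0 = Z.
rank ∂_1 = 6, rank ∂_2 = 13 ⇒ b_1 = 21 − 6 − 13 = 2; all invariant factors of ∂_2 are 1 so no torsion. So H_1 = Z^2.
rank ∂_2 = 13, rank ∂_3 = 0 ⇒ b_2 = 14 − 13 − 0 = 1. So H_2 = Z.

H_0 ≅ Z,  H_1 ≅ Z^2,  H_2 ≅ Z.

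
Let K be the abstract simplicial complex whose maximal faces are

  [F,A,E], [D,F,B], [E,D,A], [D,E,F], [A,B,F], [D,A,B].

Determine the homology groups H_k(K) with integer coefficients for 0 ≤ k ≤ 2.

H_0 ≅ Z,  H_1 = 0,  H_2 ≅ Z.

Fix the vertex order A < B < D < E < F and write every simplex with vertices in increasing order. Then dim K = 2 and the simplices of K are:

  0-simplices (5): A, B, D, E, F
  1-simplices (9): AB, AD, AE, AF, BD, BF, DE, DF, EF
  2-simplices (6): ABD, ABF, ADE, AEF, BDF, DEF

Hence C_0 ≅ Z^5, C_1 ≅ Z^9, C_2 ≅ Z^6.

∂_1: C_1 → C_0 is given by ∂[p,q] = [q] − [p]. For instance
  ∂AE = E − A.
This gives a 5×9 integer matrix of rank 4; reducing to Smith normal form yields diagonal entries (1,1,1,1).

The boundary map ∂_2: C_2 → C_1 sends each 2-simplex [p,q,r] to [q,r] − [p,r] + [p,q]. For instance
  ∂DEF = EF − DF + DE,
  ∂ADE = DE − AE + AD.
The resulting 9×6 matrix has rank 5, and its Smith normal form has invariant factors (1,1,1,1,1).

Now H_k = ker ∂_k / im ∂_{k+1}, so:

  H_0: rank C_0 − rank ∂_1 = 5 − 4 = 1, and the invariant factors of ∂_1 are all 1, so H_0 = Z.
  H_1: rank ker ∂_1 − rank ∂_2 = (9 − 4) − 5 = 0, and the invariant factors of ∂_2 are all 1, so H_1 = 0.
  H_2: rank ker ∂_2 − rank ∂_3 = (6 − 5) − 0 = 1, and there is no ∂_3, so H_2 = Z.

As a check, the Euler characteristic is 5 − 9 + 6 = 2, which agrees with 1 − 0 + 1 = 2.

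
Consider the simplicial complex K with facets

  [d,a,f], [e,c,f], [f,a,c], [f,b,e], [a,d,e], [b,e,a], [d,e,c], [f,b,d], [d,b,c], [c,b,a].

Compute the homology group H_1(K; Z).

Fix the vertex order a < b < c < d < e < f and write every simplex with vertices in increasing order. Then dim K = 2 and the simplices of K are:

  0-simplices (6): a, b, c, d, e, f
  1-simplices (15): ab, ac, ad, ae, af, bc, bd, be, bf, cd, ce, cf, de, df, ef
  2-simplices (10): abc, abe, acf, ade, adf, bcd, bdf, bef, cde, cef

Hence C_0 ≅ Z^6, C_1 ≅ Z^15, C_2 ≅ Z^10.

Boundary ∂_1: C_1 → C_0 maps an edge to its endpoints' difference, ∂[p,q] = q − p. For instance
  ∂af = f − a.
This gives a 6×15 integer matrix of rank 5; reducing to Smith normal form yields diagonal entries (1,1,1,1,1).

Boundary ∂_2: C_2 → C_1 maps a triangle to the signed sum of its edges. For instance
  ∂ade = de − ae + ad,
  ∂acf = cf − af + ac.
As a 15×10 matrix over Z this has rank 10, with invariant factors (1,1,1,1,1,1,1,1,1,2).

Now H_k = ker ∂_k / im ∂_{k+1}, so:

  H_1: rank ker ∂_1 − rank ∂_2 = (15 − 5) − 10 = 0, and ∂_2 has invariant factor 2 > 1, so H_1 ≅ Z_2.

H_1 ≅ Z_2.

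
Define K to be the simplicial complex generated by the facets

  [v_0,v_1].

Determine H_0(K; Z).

H_0 = Z.

Fix the vertex order v_0 < v_1 and write every simplex with vertices in increasing order. Then dim K = 1 and the simplices of K are:

  0-simplices (2): [v_0], [v_1]
  1-simplices (1): [v_0,v_1]

so the chain groups are C_0 ≅ Z^2, C_1 ≅ Z^1.

Boundary ∂_1: C_1 → C_0 sends each edge [p,q] (with p < q) to q − p.
The 2×1 boundary matrix has rank 1 and Smith normal form diag(1).

From H_k ≅ ker(∂_k) / im(∂_{k+1}) we obtain:

  H_0: rank C_0 − rank ∂_1 = 2 − 1 = 1, and the invariant factors of ∂_1 are all 1, so H_0 = Z.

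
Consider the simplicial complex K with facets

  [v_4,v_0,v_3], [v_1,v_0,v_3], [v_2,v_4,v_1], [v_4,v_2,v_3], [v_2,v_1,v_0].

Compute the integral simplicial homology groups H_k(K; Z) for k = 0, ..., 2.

H_0 = Z,  H_1 = Z,  H_2 = 0.

Take the total order v_0 < v_1 < v_2 < v_3 < v_4 on the vertex set. Then K (dimension 2) consists of the simplices:

  0-simplices (5): [v_0], [v_1], [v_2], [v_3], [v_4]
  1-simplices (10): [v_0,v_1], [v_0,v_2], [v_0,v_3], [v_0,v_4], [v_1,v_2], [v_1,v_3], [v_1,v_4], [v_2,v_3], [v_2,v_4], [v_3,v_4]
  2-simplices (5): [v_0,v_1,v_2], [v_0,v_1,v_3], [v_0,v_3,v_4], [v_1,v_2,v_4], [v_2,v_3,v_4]

Hence C_0 ≅ Z^5, C_1 ≅ Z^10, C_2 ≅ Z^5.

Boundary ∂_1: C_1 → C_0 is given by ∂[p,q] = [q] − [p].
The resulting 5×10 matrix has rank 4, and its Smith normal form has invariant factors (1,1,1,1).

Boundary ∂_2: C_2 → C_1 maps a triangle to the signed sum of its edges. For instance
  ∂[v_0,v_1,v_3] = [v_1,v_3] − [v_0,v_3] + [v_0,v_1],
  ∂[v_0,v_1,v_2] = [v_1,v_2] − [v_0,v_2] + [v_0,v_1].
The resulting 10×5 matrix has rank 5, and its Smith normal form has invariant factors (1,1,1,1,1).

Reading off H_k = ker ∂_k / im ∂_{k+1}:

  H_0: rank C_0 − rank ∂_1 = 5 − 4 = 1, and the invariant factors of ∂_1 are all 1, so H_0 ≅ Z.
  H_1: rank ker ∂_1 − rank ∂_2 = (10 − 4) − 5 = 1, and the invariant factors of ∂_2 are all 1, so H_1 ≅ Z.
  H_2: rank ker ∂_2 − rank ∂_3 = (5 − 5) − 0 = 0, and there is no ∂_3, so H_2 ≅ 0.

As a check, the Euler characteristic is 5 − 10 + 5 = 0, which agrees with 1 − 1 + 0 = 0.
(K is a triangulation of the Möbius band.)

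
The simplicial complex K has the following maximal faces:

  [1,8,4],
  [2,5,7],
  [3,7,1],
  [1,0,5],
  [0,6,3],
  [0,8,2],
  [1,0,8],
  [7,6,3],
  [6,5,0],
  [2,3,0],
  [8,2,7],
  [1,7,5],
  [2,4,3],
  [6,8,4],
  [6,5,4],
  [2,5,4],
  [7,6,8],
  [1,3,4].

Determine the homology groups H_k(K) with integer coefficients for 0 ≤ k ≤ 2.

Take the total order 0 < 1 < 2 < 3 < 4 < 5 < 6 < 7 < 8 on the vertex set. Then K (dimension 2) consists of the simplices:

  0-simplices (9): [0], [1], [2], [3], [4], [5], [6], [7], [8]
  1-simplices (27): (27 of them)
  2-simplices (18): [0,1,5], [0,1,8], [0,2,3], [0,2,8], [0,3,6], [0,5,6], [1,3,4], [1,3,7], [1,4,8], [1,5,7], [2,3,4], [2,4,5], [2,5,7], [2,7,8], [3,6,7], [4,5,6], [4,6,8], [6,7,8]

so the chain groups are C_0 ≅ Z^9, C_1 ≅ Z^27, C_2 ≅ Z^18.

∂_1: C_1 → C_0 sends each edge [p,q] (with p < q) to q − p.
The resulting 9×27 matrix has rank 8, and its Smith normal form has invariant factors (1,1,1,1,1,1,1,1).

The boundary map ∂_2: C_2 → C_1 acts by ∂[p,q,r] = [q,r] − [p,r] + [p,q]. For instance
  ∂[0,5,6] = [5,6] − [0,6] + [0,5],
  ∂[0,2,3] = [2,3] − [0,3] + [0,2].
The resulting 27×18 matrix has rank 17, and its Smith normal form has invariant factors (1,1,1,1,1,1,1,1,1,1,1,1,1,1,1,1,1).

Reading off H_k = ker ∂_k / im ∂_{k+1}:

  H_0: rank C_0 − rank ∂_1 = 9 − 8 = 1, and the invariant factors of ∂_1 are all 1, so H_0 ≅ Z.
  H_1: rank ker ∂_1 − rank ∂_2 = (27 − 8) − 17 = 2, and the invariant factors of ∂_2 are all 1, so H_1 ≅ Z^2.
  H_2: rank ker ∂_2 − rank ∂_3 = (18 − 17) − 0 = 1, and there is no ∂_3, so H_2 ≅ Z.

H_0 = Z,  H_1 = Z^2,  H_2 = Z.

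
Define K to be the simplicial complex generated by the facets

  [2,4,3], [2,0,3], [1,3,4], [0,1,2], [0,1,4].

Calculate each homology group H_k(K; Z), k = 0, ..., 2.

H_0 = Z,  H_1 = Z,  H_2 = 0.

Order the vertices as 0 < 1 < 2 < 3 < 4. Listing each simplex with vertices in this order, K has dimension 2 with simplices:

  0-simplices (5): [0], [1], [2], [3], [4]
  1-simplices (10): [0,1], [0,2], [0,3], [0,4], [1,2], [1,3], [1,4], [2,3], [2,4], [3,4]
  2-simplices (5): [0,1,2], [0,1,4], [0,2,3], [1,3,4], [2,3,4]

Hence C_0 ≅ Z^5, C_1 ≅ Z^10, C_2 ≅ Z^5.

∂_1: C_1 → C_0 maps an edge to its endpoints' difference, ∂[p,q] = q − p. For instance
  ∂[0,2] = [2] − [0].
As a 5×10 matrix over Z this has rank 4, with invariant factors (1,1,1,1).

∂_2: C_2 → C_1 maps a triangle to the signed sum of its edges. For instance
  ∂[1,3,4] = [3,4] − [1,4] + [1,3],
  ∂[0,2,3] = [2,3] − [0,3] + [0,2].
As a 10×5 matrix over Z this has rank 5, with invariant factors (1,1,1,1,1).

Reading off H_k = ker ∂_k / im ∂_{k+1}:

  H_0: rank C_0 − rank ∂_1 = 5 − 4 = 1, and the invariant factors of ∂_1 are all 1, so H_0 = Z.
  H_1: rank ker ∂_1 − rank ∂_2 = (10 − 4) − 5 = 1, and the invariant factors of ∂_2 are all 1, so H_1 = Z.
  H_2: rank ker ∂_2 − rank ∂_3 = (5 − 5) − 0 = 0, and there is no ∂_3, so H_2 = 0.

As a check, the Euler characteristic is 5 − 10 + 5 = 0, which agrees with 1 − 1 + 0 = 0.
(K is a triangulation of the Möbius band.)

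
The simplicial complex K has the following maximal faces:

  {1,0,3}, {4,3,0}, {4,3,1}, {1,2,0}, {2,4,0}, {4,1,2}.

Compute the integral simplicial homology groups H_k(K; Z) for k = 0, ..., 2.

Order the vertices as 0 < 1 < 2 < 3 < 4. Listing each simplex with vertices in this order, K has dimension 2 with simplices:

  0-simplices (5): [0], [1], [2], [3], [4]
  1-simplices (9): [0,1], [0,2], [0,3], [0,4], [1,2], [1,3], [1,4], [2,4], [3,4]
  2-simplices (6): [0,1,2], [0,1,3], [0,2,4], [0,3,4], [1,2,4], [1,3,4]

giving chain groups C_0 ≅ Z^5, C_1 ≅ Z^9, C_2 ≅ Z^6.

∂_1: C_1 → C_0 maps an edge to its endpoints' difference, ∂[p,q] = q − p. For instance
  ∂[3,4] = [4] − [3].
This gives a 5×9 integer matrix of rank 4; reducing to Smith normal form yields diagonal entries (1,1,1,1).

The boundary map ∂_2: C_2 → C_1 acts by ∂[p,q,r] = [q,r] − [p,r] + [p,q]. For instance
  ∂[0,2,4] = [2,4] − [0,4] + [0,2],
  ∂[0,3,4] = [3,4] − [0,4] + [0,3].
This gives a 9×6 integer matrix of rank 5; reducing to Smith normal form yields diagonal entries (1,1,1,1,1).

From H_k ≅ ker(∂_k) / im(∂_{k+1}) we obtain:

  H_0: rank C_0 − rank ∂_1 = 5 − 4 = 1, and the invariant factors of ∂_1 are all 1, so H_0 ≅ Z.
  H_1: rank ker ∂_1 − rank ∂_2 = (9 − 4) − 5 = 0, and the invariant factors of ∂_2 are all 1, so H_1 ≅ 0.
  H_2: rank ker ∂_2 − rank ∂_3 = (6 − 5) − 0 = 1, and there is no ∂_3, so H_2 ≅ Z.

H_0 = Z,  H_1 = 0,  H_2 = Z.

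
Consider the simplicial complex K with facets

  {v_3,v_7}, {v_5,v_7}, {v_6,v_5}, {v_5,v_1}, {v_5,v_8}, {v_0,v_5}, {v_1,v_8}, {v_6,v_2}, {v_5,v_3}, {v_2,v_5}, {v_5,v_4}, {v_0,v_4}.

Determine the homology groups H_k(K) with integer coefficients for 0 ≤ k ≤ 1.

H_0 ≅ Z,  H_1 ≅ Z^4.

Take the total order v_0 < v_1 < v_2 < v_3 < v_4 < v_5 < v_6 < v_7 < v_8 on the vertex set. Then K (dimension 1) consists of the simplices:

  0-simplices (9): [v_0], [v_1], [v_2], [v_3], [v_4], [v_5], [v_6], [v_7], [v_8]
  1-simplices (12): [v_0,v_4], [v_0,v_5], [v_1,v_5], [v_1,v_8], [v_2,v_5], [v_2,v_6], [v_3,v_5], [v_3,v_7], [v_4,v_5], [v_5,v_6], [v_5,v_7], [v_5,v_8]

giving chain groups C_0 ≅ Z^9, C_1 ≅ Z^12.

∂_1: C_1 → C_0 sends each edge [p,q] (with p < q) to q − p. For instance
  ∂[v_0,v_5] = [v_5] − [v_0].
The resulting 9×12 matrix has rank 8, and its Smith normal form has invariant factors (1,1,1,1,1,1,1,1).

From H_k ≅ ker(∂_k) / im(∂_{k+1}) we obtain:

  H_0: rank C_0 − rank ∂_1 = 9 − 8 = 1, and the invariant factors of ∂_1 are all 1, so H_0 = Z.
  H_1: rank ker ∂_1 − rank ∂_2 = (12 − 8) − 0 = 4, and there is no ∂_2, so H_1 = Z^4.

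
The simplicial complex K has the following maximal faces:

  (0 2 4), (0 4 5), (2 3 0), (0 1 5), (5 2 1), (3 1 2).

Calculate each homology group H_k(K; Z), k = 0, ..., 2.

Fix the vertex order 0 < 1 < 2 < 3 < 4 < 5 and write every simplex with vertices in increasing order. Then dim K = 2 and the simplices of K are:

  0-simplices (6): [0], [1], [2], [3], [4], [5]
  1-simplices (12): [0,1], [0,2], [0,3], [0,4], [0,5], [1,2], [1,3], [1,5], [2,3], [2,4], [2,5], [4,5]
  2-simplices (6): [0,1,5], [0,2,3], [0,2,4], [0,4,5], [1,2,3], [1,2,5]

giving chain groups C_0 ≅ Z^6, C_1 ≅ Z^12, C_2 ≅ Z^6.

The boundary map ∂_1: C_1 → C_0 sends each edge [p,q] (with p < q) to q − p. For instance
  ∂[1,2] = [2] − [1].
This gives a 6×12 integer matrix of rank 5; reducing to Smith normal form yields diagonal entries (1,1,1,1,1).

∂_2: C_2 → C_1 acts by ∂[p,q,r] = [q,r] − [p,r] + [p,q]. For instance
  ∂[1,2,5] = [2,5] − [1,5] + [1,2],
  ∂[0,2,3] = [2,3] − [0,3] + [0,2].
As a 12×6 matrix over Z this has rank 6, with invariant factors (1,1,1,1,1,1).

From H_k ≅ ker(∂_k) / im(∂_{k+1}) we obtain:

  H_0: rank C_0 − rank ∂_1 = 6 − 5 = 1, and the invariant factors of ∂_1 are all 1, so H_0 ≅ Z.
  H_1: rank ker ∂_1 − rank ∂_2 = (12 − 5) − 6 = 1, and the invariant factors of ∂_2 are all 1, so H_1 ≅ Z.
  H_2: rank ker ∂_2 − rank ∂_3 = (6 − 6) − 0 = 0, and there is no ∂_3, so H_2 ≅ 0.

As a check, the Euler characteristic is 6 − 12 + 6 = 0, which agrees with 1 − 1 + 0 = 0.

H_0 = Z,  H_1 = Z,  H_2 = 0.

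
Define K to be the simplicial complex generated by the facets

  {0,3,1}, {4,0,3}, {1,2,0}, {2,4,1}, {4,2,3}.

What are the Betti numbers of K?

b_0 = 1, b_1 = 1, b_2 = 0.

K has 5 vertices, 10 edges, 5 triangles.
rank ∂_0 = 0, rank ∂_1 = 4 ⇒ b_0 = 5 − 0 − 4 = 1; all invariant factors of ∂_1 are 1 so no torsion. So H_0 ≅ Z.
rank ∂_1 = 4, rank ∂_2 = 5 ⇒ b_1 = 10 − 4 − 5 = 1; all invariant factors of ∂_2 are 1 so no torsion. So H_1 ≅ Z.
rank ∂_2 = 5, rank ∂_3 = 0 ⇒ b_2 = 5 − 5 − 0 = 0. So H_2 ≅ 0.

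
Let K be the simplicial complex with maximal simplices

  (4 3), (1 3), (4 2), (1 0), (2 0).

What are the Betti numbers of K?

Fix the vertex order 0 < 1 < 2 < 3 < 4 and write every simplex with vertices in increasing order. Then dim K = 1 and the simplices of K are:

  0-simplices (5): [0], [1], [2], [3], [4]
  1-simplices (5): [0,1], [0,2], [1,3], [2,4], [3,4]

Hence C_0 ≅ Z^5, C_1 ≅ Z^5.

The boundary map ∂_1: C_1 → C_0 maps an edge to its endpoints' difference, ∂[p,q] = q − p. For instance
  ∂[0,2] = [2] − [0].
The 5×5 boundary matrix has rank 4 and Smith normal form diag(1,1,1,1).

Computing H_k = (kernel of ∂_k) / (image of ∂_{k+1}):

  H_0: rank C_0 − rank ∂_1 = 5 − 4 = 1, and the invariant factors of ∂_1 are all 1, so H_0 ≅ Z.
  H_1: rank ker ∂_1 − rank ∂_2 = (5 − 4) − 0 = 1, and there is no ∂_2, so H_1 ≅ Z.

As a check, the Euler characteristic is 5 − 5 = 0, which agrees with 1 − 1 = 0.

Hence the Betti numbers are b_0 = 1, b_1 = 1.

b_0 = 1, b_1 = 1.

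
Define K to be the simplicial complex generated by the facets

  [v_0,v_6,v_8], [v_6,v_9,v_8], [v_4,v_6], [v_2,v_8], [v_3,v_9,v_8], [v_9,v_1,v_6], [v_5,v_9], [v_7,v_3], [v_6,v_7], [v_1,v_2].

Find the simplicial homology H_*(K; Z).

We work with the vertex ordering v_0 < v_1 < v_2 < v_3 < v_4 < v_5 < v_6 < v_7 < v_8 < v_9. The simplices of K, each written with vertices in increasing order, are:

  0-simplices (10): [v_0], [v_1], [v_2], [v_3], [v_4], [v_5], [v_6], [v_7], [v_8], [v_9]
  1-simplices (15): (15 of them)
  2-simplices (4): [v_0,v_6,v_8], [v_1,v_6,v_9], [v_3,v_8,v_9], [v_6,v_8,v_9]

giving chain groups C_0 ≅ Z^10, C_1 ≅ Z^15, C_2 ≅ Z^4.

∂_1: C_1 → C_0 sends each edge [p,q] (with p < q) to q − p. For instance
  ∂[v_5,v_9] = [v_9] − [v_5].
This gives a 10×15 integer matrix of rank 9; reducing to Smith normal form yields diagonal entries (1,1,1,1,1,1,1,1,1).

∂_2: C_2 → C_1 sends each 2-simplex [p,q,r] to [q,r] − [p,r] + [p,q]. For instance
  ∂[v_1,v_6,v_9] = [v_6,v_9] − [v_1,v_9] + [v_1,v_6],
  ∂[v_6,v_8,v_9] = [v_8,v_9] − [v_6,v_9] + [v_6,v_8].
As a 15×4 matrix over Z this has rank 4, with invariant factors (1,1,1,1).

Computing H_k = (kernel of ∂_k) / (image of ∂_{k+1}):

  H_0: rank C_0 − rank ∂_1 = 10 − 9 = 1, and the invariant factors of ∂_1 are all 1, so H_0 = Z.
  H_1: rank ker ∂_1 − rank ∂_2 = (15 − 9) − 4 = 2, and the invariant factors of ∂_2 are all 1, so H_1 = Z^2.
  H_2: rank ker ∂_2 − rank ∂_3 = (4 − 4) − 0 = 0, and there is no ∂_3, so H_2 = 0.

H_0 ≅ Z,  H_1 ≅ Z^2,  H_2 = 0.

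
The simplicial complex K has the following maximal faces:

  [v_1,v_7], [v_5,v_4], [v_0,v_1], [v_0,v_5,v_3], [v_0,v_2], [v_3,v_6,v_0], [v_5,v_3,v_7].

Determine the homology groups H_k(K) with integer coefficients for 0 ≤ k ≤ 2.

H_0 ≅ Z,  H_1 ≅ Z,  H_2 = 0.

Take the total order v_0 < v_1 < v_2 < v_3 < v_4 < v_5 < v_6 < v_7 on the vertex set. Then K (dimension 2) consists of the simplices:

  0-simplices (8): [v_0], [v_1], [v_2], [v_3], [v_4], [v_5], [v_6], [v_7]
  1-simplices (11): [v_0,v_1], [v_0,v_2], [v_0,v_3], [v_0,v_5], [v_0,v_6], [v_1,v_7], [v_3,v_5], [v_3,v_6], [v_3,v_7], [v_4,v_5], [v_5,v_7]
  2-simplices (3): [v_0,v_3,v_5], [v_0,v_3,v_6], [v_3,v_5,v_7]

giving chain groups C_0 ≅ Z^8, C_1 ≅ Z^11, C_2 ≅ Z^3.

∂_1: C_1 → C_0 sends each edge [p,q] (with p < q) to q − p. For instance
  ∂[v_1,v_7] = [v_7] − [v_1].
The resulting 8×11 matrix has rank 7, and its Smith normal form has invariant factors (1,1,1,1,1,1,1).

The boundary map ∂_2: C_2 → C_1 maps a triangle to the signed sum of its edges. For instance
  ∂[v_0,v_3,v_6] = [v_3,v_6] − [v_0,v_6] + [v_0,v_3],
  ∂[v_3,v_5,v_7] = [v_5,v_7] − [v_3,v_7] + [v_3,v_5].
The resulting 11×3 matrix has rank 3, and its Smith normal form has invariant factors (1,1,1).

Computing H_k = (kernel of ∂_k) / (image of ∂_{k+1}):

  H_0: rank C_0 − rank ∂_1 = 8 − 7 = 1, and the invariant factors of ∂_1 are all 1, so H_0 ≅ Z.
  H_1: rank ker ∂_1 − rank ∂_2 = (11 − 7) − 3 = 1, and the invariant factors of ∂_2 are all 1, so H_1 ≅ Z.
  H_2: rank ker ∂_2 − rank ∂_3 = (3 − 3) − 0 = 0, and there is no ∂_3, so H_2 ≅ 0.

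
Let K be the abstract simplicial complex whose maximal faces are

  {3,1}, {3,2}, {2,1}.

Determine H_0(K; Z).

Fix the vertex order 1 < 2 < 3 and write every simplex with vertices in increasing order. Then dim K = 1 and the simplices of K are:

  0-simplices (3): [1], [2], [3]
  1-simplices (3): [1,2], [1,3], [2,3]

Hence C_0 ≅ Z^3, C_1 ≅ Z^3.

∂_1: C_1 → C_0 is given by ∂[p,q] = [q] − [p].
As a 3×3 matrix over Z this has rank 2, with invariant factors (1,1).

From H_k ≅ ker(∂_k) / im(∂_{k+1}) we obtain:

  H_0: rank C_0 − rank ∂_1 = 3 − 2 = 1, and the invariant factors of ∂_1 are all 1, so H_0 ≅ Z.

H_0 ≅ Z.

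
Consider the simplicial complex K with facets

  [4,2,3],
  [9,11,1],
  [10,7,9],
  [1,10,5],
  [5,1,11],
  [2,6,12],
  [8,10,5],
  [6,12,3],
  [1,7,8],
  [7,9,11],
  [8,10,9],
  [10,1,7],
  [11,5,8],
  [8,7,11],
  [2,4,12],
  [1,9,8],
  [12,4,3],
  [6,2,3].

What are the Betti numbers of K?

Take the total order 1 < 2 < 3 < 4 < 5 < 6 < 7 < 8 < 9 < 10 < 11 < 12 on the vertex set. Then K (dimension 2) consists of the simplices:

  0-simplices (12): [1], [2], [3], [4], [5], [6], [7], [8], [9], [10], [11], [12]
  1-simplices (27): (27 of them)
  2-simplices (18): (18 of them)

giving chain groups C_0 ≅ Z^12, C_1 ≅ Z^27, C_2 ≅ Z^18.

The boundary map ∂_1: C_1 → C_0 maps an edge to its endpoints' difference, ∂[p,q] = q − p. For instance
  ∂[5,11] = [11] − [5].
As a 12×27 matrix over Z this has rank 10, with invariant factors (1,1,1,1,1,1,1,1,1,1).

∂_2: C_2 → C_1 acts by ∂[p,q,r] = [q,r] − [p,r] + [p,q]. For instance
  ∂[1,7,8] = [7,8] − [1,8] + [1,7],
  ∂[1,5,11] = [5,11] − [1,11] + [1,5].
The resulting 27×18 matrix has rank 17, and its Smith normal form has invariant factors (1,1,1,1,1,1,1,1,1,1,1,1,1,1,1,1,2).

Computing H_k = (kernel of ∂_k) / (image of ∂_{k+1}):

  H_0: rank C_0 − rank ∂_1 = 12 − 10 = 2, and the invariant factors of ∂_1 are all 1, so H_0 ≅ Z^2.
  H_1: rank ker ∂_1 − rank ∂_2 = (27 − 10) − 17 = 0, and ∂_2 has invariant factor 2 > 1, so H_1 ≅ Z_2.
  H_2: rank ker ∂_2 − rank ∂_3 = (18 − 17) − 0 = 1, and there is no ∂_3, so H_2 ≅ Z.

Hence the Betti numbers are b_0 = 2, b_1 = 0, b_2 = 1.

b_0 = 2, b_1 = 0, b_2 = 1.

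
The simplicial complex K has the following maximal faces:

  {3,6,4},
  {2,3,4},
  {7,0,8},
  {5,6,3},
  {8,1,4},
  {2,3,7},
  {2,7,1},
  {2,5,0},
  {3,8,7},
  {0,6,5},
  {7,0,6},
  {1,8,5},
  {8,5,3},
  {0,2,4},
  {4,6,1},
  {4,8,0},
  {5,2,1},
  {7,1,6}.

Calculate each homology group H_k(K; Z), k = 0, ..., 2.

Order the vertices as 0 < 1 < 2 < 3 < 4 < 5 < 6 < 7 < 8. Listing each simplex with vertices in this order, K has dimension 2 with simplices:

  0-simplices (9): [0], [1], [2], [3], [4], [5], [6], [7], [8]
  1-simplices (27): (27 of them)
  2-simplices (18): [0,2,4], [0,2,5], [0,4,8], [0,5,6], [0,6,7], [0,7,8], [1,2,5], [1,2,7], [1,4,6], [1,4,8], [1,5,8], [1,6,7], [2,3,4], [2,3,7], [3,4,6], [3,5,6], [3,5,8], [3,7,8]

so the chain groups are C_0 ≅ Z^9, C_1 ≅ Z^27, C_2 ≅ Z^18.

The boundary map ∂_1: C_1 → C_0 is given by ∂[p,q] = [q] − [p].
This gives a 9×27 integer matrix of rank 8; reducing to Smith normal form yields diagonal entries (1,1,1,1,1,1,1,1).

∂_2: C_2 → C_1 sends each 2-simplex [p,q,r] to [q,r] − [p,r] + [p,q]. For instance
  ∂[1,4,8] = [4,8] − [1,8] + [1,4],
  ∂[1,6,7] = [6,7] − [1,7] + [1,6].
The resulting 27×18 matrix has rank 17, and its Smith normal form has invariant factors (1,1,1,1,1,1,1,1,1,1,1,1,1,1,1,1,1).

From H_k ≅ ker(∂_k) / im(∂_{k+1}) we obtain:

  H_0: rank C_0 − rank ∂_1 = 9 − 8 = 1, and the invariant factors of ∂_1 are all 1, so H_0 = Z.
  H_1: rank ker ∂_1 − rank ∂_2 = (27 − 8) − 17 = 2, and the invariant factors of ∂_2 are all 1, so H_1 = Z^2.
  H_2: rank ker ∂_2 − rank ∂_3 = (18 − 17) − 0 = 1, and there is no ∂_3, so H_2 = Z.

H_0 ≅ Z,  H_1 ≅ Z^2,  H_2 ≅ Z.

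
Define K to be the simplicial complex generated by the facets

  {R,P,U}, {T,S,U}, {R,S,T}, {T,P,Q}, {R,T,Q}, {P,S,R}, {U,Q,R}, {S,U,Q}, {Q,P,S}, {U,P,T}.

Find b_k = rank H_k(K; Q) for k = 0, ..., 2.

b_0 = 1, b_1 = 0, b_2 = 0.

Order the vertices as P < Q < R < S < T < U. Listing each simplex with vertices in this order, K has dimension 2 with simplices:

  0-simplices (6): P, Q, R, S, T, U
  1-simplices (15): PQ, PR, PS, PT, PU, QR, QS, QT, QU, RS, RT, RU, ST, SU, TU
  2-simplices (10): PQS, PQT, PRS, PRU, PTU, QRT, QRU, QSU, RST, STU

Hence C_0 ≅ Z^6, C_1 ≅ Z^15, C_2 ≅ Z^10.

The boundary map ∂_1: C_1 → C_0 is given by ∂[p,q] = [q] − [p]. For instance
  ∂QT = T − Q.
The resulting 6×15 matrix has rank 5, and its Smith normal form has invariant factors (1,1,1,1,1).

The boundary map ∂_2: C_2 → C_1 acts by ∂[p,q,r] = [q,r] − [p,r] + [p,q]. For instance
  ∂PRU = RU − PU + PR,
  ∂PQS = QS − PS + PQ.
This gives a 15×10 integer matrix of rank 10; reducing to Smith normal form yields diagonal entries (1,1,1,1,1,1,1,1,1,2).

Now H_k = ker ∂_k / im ∂_{k+1}, so:

  H_0: rank C_0 − rank ∂_1 = 6 − 5 = 1, and the invariant factors of ∂_1 are all 1, so H_0 ≅ Z.
  H_1: rank ker ∂_1 − rank ∂_2 = (15 − 5) − 10 = 0, and ∂_2 has invariant factor 2 > 1, so H_1 ≅ Z/2.
  H_2: rank ker ∂_2 − rank ∂_3 = (10 − 10) − 0 = 0, and there is no ∂_3, so H_2 ≅ 0.

Hence the Betti numbers are b_0 = 1, b_1 = 0, b_2 = 0.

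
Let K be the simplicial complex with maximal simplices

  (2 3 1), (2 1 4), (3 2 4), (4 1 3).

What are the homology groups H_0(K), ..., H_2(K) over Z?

Order the vertices as 1 < 2 < 3 < 4. Listing each simplex with vertices in this order, K has dimension 2 with simplices:

  0-simplices (4): [1], [2], [3], [4]
  1-simplices (6): [1,2], [1,3], [1,4], [2,3], [2,4], [3,4]
  2-simplices (4): [1,2,3], [1,2,4], [1,3,4], [2,3,4]

giving chain groups C_0 ≅ Z^4, C_1 ≅ Z^6, C_2 ≅ Z^4.

Boundary ∂_1: C_1 → C_0 maps an edge to its endpoints' difference, ∂[p,q] = q − p. For instance
  ∂[1,3] = [3] − [1].
As a 4×6 matrix over Z this has rank 3, with invariant factors (1,1,1).

Boundary ∂_2: C_2 → C_1 sends each 2-simplex [p,q,r] to [q,r] − [p,r] + [p,q]. For instance
  ∂[1,2,3] = [2,3] − [1,3] + [1,2],
  ∂[2,3,4] = [3,4] − [2,4] + [2,3].
The 6×4 boundary matrix has rank 3 and Smith normal form diag(1,1,1).

Computing H_k = (kernel of ∂_k) / (image of ∂_{k+1}):

  H_0: rank C_0 − rank ∂_1 = 4 − 3 = 1, and the invariant factors of ∂_1 are all 1, so H_0 ≅ Z.
  H_1: rank ker ∂_1 − rank ∂_2 = (6 − 3) − 3 = 0, and the invariant factors of ∂_2 are all 1, so H_1 ≅ 0.
  H_2: rank ker ∂_2 − rank ∂_3 = (4 − 3) − 0 = 1, and there is no ∂_3, so H_2 ≅ Z.

As a check, the Euler characteristic is 4 − 6 + 4 = 2, which agrees with 1 − 0 + 1 = 2.
(K is a triangulation of the 2-sphere S^2.)

H_0 ≅ Z,  H_1 = 0,  H_2 ≅ Z.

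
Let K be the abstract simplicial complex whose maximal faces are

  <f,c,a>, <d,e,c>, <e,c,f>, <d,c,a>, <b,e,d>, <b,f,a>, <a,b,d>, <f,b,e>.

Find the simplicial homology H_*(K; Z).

H_0 ≅ Z,  H_1 = 0,  H_2 ≅ Z.

Order the vertices as a < b < c < d < e < f. Listing each simplex with vertices in this order, K has dimension 2 with simplices:

  0-simplices (6): a, b, c, d, e, f
  1-simplices (12): ab, ac, ad, af, bd, be, bf, cd, ce, cf, de, ef
  2-simplices (8): abd, abf, acd, acf, bde, bef, cde, cef

so the chain groups are C_0 ≅ Z^6, C_1 ≅ Z^12, C_2 ≅ Z^8.

The boundary map ∂_1: C_1 → C_0 sends each edge [p,q] (with p < q) to q − p. For instance
  ∂af = f − a.
This gives a 6×12 integer matrix of rank 5; reducing to Smith normal form yields diagonal entries (1,1,1,1,1).

The boundary map ∂_2: C_2 → C_1 sends each 2-simplex [p,q,r] to [q,r] − [p,r] + [p,q]. For instance
  ∂abf = bf − af + ab,
  ∂acf = cf − af + ac.
The 12×8 boundary matrix has rank 7 and Smith normal form diag(1,1,1,1,1,1,1).

From H_k ≅ ker(∂_k) / im(∂_{k+1}) we obtain:

  H_0: rank C_0 − rank ∂_1 = 6 − 5 = 1, and the invariant factors of ∂_1 are all 1, so H_0 = Z.
  H_1: rank ker ∂_1 − rank ∂_2 = (12 − 5) − 7 = 0, and the invariant factors of ∂_2 are all 1, so H_1 = 0.
  H_2: rank ker ∂_2 − rank ∂_3 = (8 − 7) − 0 = 1, and there is no ∂_3, so H_2 = Z.

As a check, the Euler characteristic is 6 − 12 + 8 = 2, which agrees with 1 − 0 + 1 = 2.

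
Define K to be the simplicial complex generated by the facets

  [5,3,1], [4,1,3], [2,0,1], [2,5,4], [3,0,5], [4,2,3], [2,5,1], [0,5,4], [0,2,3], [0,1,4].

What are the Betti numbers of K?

Take the total order 0 < 1 < 2 < 3 < 4 < 5 on the vertex set. Then K (dimension 2) consists of the simplices:

  0-simplices (6): [0], [1], [2], [3], [4], [5]
  1-simplices (15): [0,1], [0,2], [0,3], [0,4], [0,5], [1,2], [1,3], [1,4], [1,5], [2,3], [2,4], [2,5], [3,4], [3,5], [4,5]
  2-simplices (10): [0,1,2], [0,1,4], [0,2,3], [0,3,5], [0,4,5], [1,2,5], [1,3,4], [1,3,5], [2,3,4], [2,4,5]

giving chain groups C_0 ≅ Z^6, C_1 ≅ Z^15, C_2 ≅ Z^10.

The boundary map ∂_1: C_1 → C_0 sends each edge [p,q] (with p < q) to q − p. For instance
  ∂[3,5] = [5] − [3].
This gives a 6×15 integer matrix of rank 5; reducing to Smith normal form yields diagonal entries (1,1,1,1,1).

The boundary map ∂_2: C_2 → C_1 sends each 2-simplex [p,q,r] to [q,r] − [p,r] + [p,q]. For instance
  ∂[2,4,5] = [4,5] − [2,5] + [2,4],
  ∂[1,3,4] = [3,4] − [1,4] + [1,3].
The 15×10 boundary matrix has rank 10 and Smith normal form diag(1,1,1,1,1,1,1,1,1,2).

Reading off H_k = ker ∂_k / im ∂_{k+1}:

  H_0: rank C_0 − rank ∂_1 = 6 − 5 = 1, and the invariant factors of ∂_1 are all 1, so H_0 = Z.
  H_1: rank ker ∂_1 − rank ∂_2 = (15 − 5) − 10 = 0, and ∂_2 has invariant factor 2 > 1, so H_1 = Z/2.
  H_2: rank ker ∂_2 − rank ∂_3 = (10 − 10) − 0 = 0, and there is no ∂_3, so H_2 = 0.

As a check, the Euler characteristic is 6 − 15 + 10 = 1, which agrees with 1 − 0 + 0 = 1.
(K is a triangulation of the real projective plane RP^2.)

Hence the Betti numbers are b_0 = 1, b_1 = 0, b_2 = 0.

b_0 = 1, b_1 = 0, b_2 = 0.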